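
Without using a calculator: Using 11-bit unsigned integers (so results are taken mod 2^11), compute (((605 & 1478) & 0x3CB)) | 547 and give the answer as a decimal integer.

605 = 01001011101
1478 = 10111000110
→ & → 00001000100 = 68
0x3CB = 01111001011
→ & → 00001000000 = 64
547 = 01000100011
→ | → 01001100011 = 611

611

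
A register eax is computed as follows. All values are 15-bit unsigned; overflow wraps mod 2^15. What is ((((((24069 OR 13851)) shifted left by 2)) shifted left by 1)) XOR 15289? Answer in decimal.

19265

24069 = 101111000000101
13851 = 011011000011011
→ OR → 111111000011111 = 32287
→ shifted left by 2 (mod 2^15) → 111100001111100 = 30844
→ shifted left by 1 (mod 2^15) → 111000011111000 = 28920
15289 = 011101110111001
→ XOR → 100101101000001 = 19265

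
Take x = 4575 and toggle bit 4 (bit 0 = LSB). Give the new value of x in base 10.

x = 01000111011111
bit 4 is currently 1; toggle it via x ^ (1 << 4) = x ^ 16
→ 01000111001111 = 4559

4559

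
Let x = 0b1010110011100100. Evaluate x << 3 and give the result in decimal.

x = 0001010110011100100
shift left by 3 → 1010110011100100000 = 354080
(equivalently, 44260 × 2^3 = 44260 × 8)

354080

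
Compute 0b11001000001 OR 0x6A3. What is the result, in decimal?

a = 11001000001
0x6A3 = 11010100011
 OR → 11011100011 = 1763

1763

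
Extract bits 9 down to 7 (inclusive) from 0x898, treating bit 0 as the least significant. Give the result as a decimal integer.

1

v = 00100010011000
Shift right by 7: 0010001
Mask low 3 bits: 001 = 1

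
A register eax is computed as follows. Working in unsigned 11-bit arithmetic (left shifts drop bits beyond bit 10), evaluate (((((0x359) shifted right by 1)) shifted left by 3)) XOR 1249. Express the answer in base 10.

385

0x359 = 01101011001
→ shifted right by 1 → 00110101100 = 428
→ shifted left by 3 (mod 2^11) → 10101100000 = 1376
1249 = 10011100001
→ XOR → 00110000001 = 385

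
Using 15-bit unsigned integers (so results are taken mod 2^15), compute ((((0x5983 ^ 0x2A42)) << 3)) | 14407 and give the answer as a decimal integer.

0x5983 = 101100110000011
0x2A42 = 010101001000010
→ ^ → 111001111000001 = 29633
→ << 3 (mod 2^15) → 001111000001000 = 7688
14407 = 011100001000111
→ | → 011111001001111 = 15951

15951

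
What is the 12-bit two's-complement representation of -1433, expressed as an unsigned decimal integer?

1433 in 12 bits: 010110011001
Invert: 101001100110
Add 1:  101001100111 = 2663
(Check: 2^12 - 1433 = 4096 - 1433 = 2663.)

2663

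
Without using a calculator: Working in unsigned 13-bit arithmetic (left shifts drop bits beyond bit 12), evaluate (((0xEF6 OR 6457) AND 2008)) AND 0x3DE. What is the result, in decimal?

984

0xEF6 = 0111011110110
6457 = 1100100111001
→ OR → 1111111111111 = 8191
2008 = 0011111011000
→ AND → 0011111011000 = 2008
0x3DE = 0001111011110
→ AND → 0001111011000 = 984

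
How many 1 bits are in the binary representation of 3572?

8

3572 = 110111110100
Count the 1s: 1 + 1 + 1 + 1 + 1 + 1 + 1 + 1 = 8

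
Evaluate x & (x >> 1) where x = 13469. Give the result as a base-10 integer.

4108

x = 11010010011101 = 13469
x>>1 = 01101001001110
AND  = 01000000001100 = 4108
(x & (x >> 1) has a 1 wherever x has two consecutive 1 bits.)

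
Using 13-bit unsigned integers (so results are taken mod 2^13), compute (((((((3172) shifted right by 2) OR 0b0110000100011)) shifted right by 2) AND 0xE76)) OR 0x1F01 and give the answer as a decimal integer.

3172 = 0110001100100
→ shifted right by 2 → 0001100011001 = 793
0b0110000100011 = 0110000100011
→ OR → 0111100111011 = 3899
→ shifted right by 2 → 0001111001110 = 974
0xE76 = 0111001110110
→ AND → 0001001000110 = 582
0x1F01 = 1111100000001
→ OR → 1111101000111 = 8007

8007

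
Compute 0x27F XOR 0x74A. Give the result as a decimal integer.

1333

0x27F = 01001111111
0x74A = 11101001010
XOR → 10100110101 = 1333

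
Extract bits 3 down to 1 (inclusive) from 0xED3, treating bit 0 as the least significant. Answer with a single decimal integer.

v = 111011010011
Shift right by 1: 11101101001
Mask low 3 bits: 001 = 1

1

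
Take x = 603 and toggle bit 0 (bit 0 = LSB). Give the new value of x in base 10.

x = 1001011011
bit 0 is currently 1; toggle it via x ^ (1 << 0) = x ^ 1
→ 1001011010 = 602

602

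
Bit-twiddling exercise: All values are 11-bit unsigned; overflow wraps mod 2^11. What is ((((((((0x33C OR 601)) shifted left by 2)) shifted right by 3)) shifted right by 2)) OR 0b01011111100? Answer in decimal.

767

0x33C = 01100111100
601 = 01001011001
→ OR → 01101111101 = 893
→ shifted left by 2 (mod 2^11) → 10111110100 = 1524
→ shifted right by 3 → 00010111110 = 190
→ shifted right by 2 → 00000101111 = 47
0b01011111100 = 01011111100
→ OR → 01011111111 = 767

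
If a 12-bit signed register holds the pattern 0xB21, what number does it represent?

pattern = 101100100001 (MSB is 1 ⇒ negative)
Invert: 010011011110, add 1 → 010011011111 = 1247, so the value is -1247.
(Equivalently: 2849 - 2^12 = 2849 - 4096 = -1247.)

-1247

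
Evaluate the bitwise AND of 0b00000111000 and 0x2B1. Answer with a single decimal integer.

48

a = 0000111000
0x2B1 = 1010110001
AND → 0000110000 = 48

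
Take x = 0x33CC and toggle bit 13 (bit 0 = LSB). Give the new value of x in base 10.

x = 0011001111001100
bit 13 is currently 1; toggle it via x ^ (1 << 13) = x ^ 8192
→ 0001001111001100 = 5068

5068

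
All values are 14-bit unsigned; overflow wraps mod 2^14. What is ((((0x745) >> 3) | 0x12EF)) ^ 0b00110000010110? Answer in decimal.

0x745 = 00011101000101
→ >> 3 → 00000011101000 = 232
0x12EF = 01001011101111
→ | → 01001011101111 = 4847
0b00110000010110 = 00110000010110
→ ^ → 01111011111001 = 7929

7929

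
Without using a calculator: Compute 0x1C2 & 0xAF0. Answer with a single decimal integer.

192

0x1C2 = 000111000010
0xAF0 = 101011110000
AND → 000011000000 = 192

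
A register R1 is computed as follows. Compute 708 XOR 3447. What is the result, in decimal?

708 = 001011000100
3447 = 110101110111
XOR → 111110110011 = 4019

4019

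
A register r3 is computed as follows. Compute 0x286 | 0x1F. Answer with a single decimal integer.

671

0x286 = 1010000110
0x1F = 0000011111
 OR → 1010011111 = 671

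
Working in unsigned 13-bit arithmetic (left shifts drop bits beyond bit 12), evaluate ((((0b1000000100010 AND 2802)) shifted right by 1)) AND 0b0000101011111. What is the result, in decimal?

17

0b1000000100010 = 1000000100010
2802 = 0101011110010
→ AND → 0000000100010 = 34
→ shifted right by 1 → 0000000010001 = 17
0b0000101011111 = 0000101011111
→ AND → 0000000010001 = 17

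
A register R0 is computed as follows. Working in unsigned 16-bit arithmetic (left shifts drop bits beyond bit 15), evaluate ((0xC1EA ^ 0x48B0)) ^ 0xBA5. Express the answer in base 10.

0xC1EA = 1100000111101010
0x48B0 = 0100100010110000
→ ^ → 1000100101011010 = 35162
0xBA5 = 0000101110100101
→ ^ → 1000001011111111 = 33535

33535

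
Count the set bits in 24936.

6

24936 = 110000101101000
Count the 1s: 1 + 1 + 1 + 1 + 1 + 1 = 6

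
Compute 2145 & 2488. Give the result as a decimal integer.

2080

2145 = 100001100001
2488 = 100110111000
AND → 100000100000 = 2080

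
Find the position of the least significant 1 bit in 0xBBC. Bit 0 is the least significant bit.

0xBBC = 101110111100
Trailing zeros: 2, so the lowest set bit is bit 2 (value 4).

2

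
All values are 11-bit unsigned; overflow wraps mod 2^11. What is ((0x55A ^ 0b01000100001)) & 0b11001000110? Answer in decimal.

1602

0x55A = 10101011010
0b01000100001 = 01000100001
→ ^ → 11101111011 = 1915
0b11001000110 = 11001000110
→ & → 11001000010 = 1602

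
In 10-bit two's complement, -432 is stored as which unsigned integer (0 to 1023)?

432 in 10 bits: 0110110000
Invert: 1001001111
Add 1:  1001010000 = 592
(Check: 2^10 - 432 = 1024 - 432 = 592.)

592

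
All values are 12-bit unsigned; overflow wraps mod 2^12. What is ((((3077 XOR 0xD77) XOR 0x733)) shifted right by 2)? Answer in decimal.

3077 = 110000000101
0xD77 = 110101110111
→ XOR → 000101110010 = 370
0x733 = 011100110011
→ XOR → 011001000001 = 1601
→ shifted right by 2 → 000110010000 = 400

400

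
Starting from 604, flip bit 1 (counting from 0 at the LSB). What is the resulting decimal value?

606

x = 1001011100
bit 1 is currently 0; toggle it via x ^ (1 << 1) = x ^ 2
→ 1001011110 = 606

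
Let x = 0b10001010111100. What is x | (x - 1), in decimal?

x = 10001010111100 = 8892
x - 1 = 10001010111011
OR    = 10001010111111 = 8895
(x | (x - 1) sets all bits below the lowest set bit.)

8895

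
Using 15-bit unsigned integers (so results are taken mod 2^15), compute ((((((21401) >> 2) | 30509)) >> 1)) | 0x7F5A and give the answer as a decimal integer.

21401 = 101001110011001
→ >> 2 → 001010011100110 = 5350
30509 = 111011100101101
→ | → 111011111101111 = 30703
→ >> 1 → 011101111110111 = 15351
0x7F5A = 111111101011010
→ | → 111111111111111 = 32767

32767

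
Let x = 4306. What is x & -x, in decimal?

x = 1000011010010 = 4306
-x (two's complement) = …0111100101110
AND   = 0000000000010 = 2
(x & -x isolates the lowest set bit of x.)

2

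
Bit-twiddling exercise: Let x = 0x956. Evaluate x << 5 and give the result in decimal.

0x956 = 00000100101010110
shift left by 5 → 10010101011000000 = 76480
(equivalently, 2390 × 2^5 = 2390 × 32)

76480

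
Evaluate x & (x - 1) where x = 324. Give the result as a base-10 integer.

320

x = 101000100 = 324
x - 1 = 101000011
AND   = 101000000 = 320
(x & (x - 1) clears the lowest set bit of x.)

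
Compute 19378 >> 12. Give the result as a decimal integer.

4

19378 = 100101110110010
shift right by 12 → 000000000000100 = 4
(equivalently, floor(19378 / 4096))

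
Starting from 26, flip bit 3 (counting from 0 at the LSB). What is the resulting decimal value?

x = 00011010
bit 3 is currently 1; toggle it via x ^ (1 << 3) = x ^ 8
→ 00010010 = 18

18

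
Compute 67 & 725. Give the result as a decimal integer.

65

67 = 0001000011
725 = 1011010101
AND → 0001000001 = 65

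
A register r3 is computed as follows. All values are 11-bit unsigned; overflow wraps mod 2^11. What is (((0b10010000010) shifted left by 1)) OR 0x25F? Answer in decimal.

0b10010000010 = 10010000010
→ shifted left by 1 (mod 2^11) → 00100000100 = 260
0x25F = 01001011111
→ OR → 01101011111 = 863

863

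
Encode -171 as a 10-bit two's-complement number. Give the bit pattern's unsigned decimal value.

853

171 in 10 bits: 0010101011
Invert: 1101010100
Add 1:  1101010101 = 853
(Check: 2^10 - 171 = 1024 - 171 = 853.)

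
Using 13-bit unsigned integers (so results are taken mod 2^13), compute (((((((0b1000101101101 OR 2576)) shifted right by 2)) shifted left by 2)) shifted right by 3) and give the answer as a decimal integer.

879

0b1000101101101 = 1000101101101
2576 = 0101000010000
→ OR → 1101101111101 = 7037
→ shifted right by 2 → 0011011011111 = 1759
→ shifted left by 2 (mod 2^13) → 1101101111100 = 7036
→ shifted right by 3 → 0001101101111 = 879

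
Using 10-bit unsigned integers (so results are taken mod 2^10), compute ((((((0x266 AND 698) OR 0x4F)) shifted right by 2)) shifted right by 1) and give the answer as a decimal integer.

77

0x266 = 1001100110
698 = 1010111010
→ AND → 1000100010 = 546
0x4F = 0001001111
→ OR → 1001101111 = 623
→ shifted right by 2 → 0010011011 = 155
→ shifted right by 1 → 0001001101 = 77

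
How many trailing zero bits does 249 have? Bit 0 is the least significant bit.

249 = 11111001
Trailing zeros: 0, so the lowest set bit is bit 0 (value 1).

0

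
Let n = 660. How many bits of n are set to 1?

660 = 1010010100
Count the 1s: 1 + 1 + 1 + 1 = 4

4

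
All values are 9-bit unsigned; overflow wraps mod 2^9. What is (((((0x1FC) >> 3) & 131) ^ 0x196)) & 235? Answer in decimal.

0x1FC = 111111100
→ >> 3 → 000111111 = 63
131 = 010000011
→ & → 000000011 = 3
0x196 = 110010110
→ ^ → 110010101 = 405
235 = 011101011
→ & → 010000001 = 129

129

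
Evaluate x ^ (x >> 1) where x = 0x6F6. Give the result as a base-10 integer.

1421

x = 11011110110 = 1782
x>>1 = 01101111011
XOR  = 10110001101 = 1421
(x ^ (x >> 1) gives the standard binary-reflected Gray code of x.)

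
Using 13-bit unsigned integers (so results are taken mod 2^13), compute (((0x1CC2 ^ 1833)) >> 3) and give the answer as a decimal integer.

893

0x1CC2 = 1110011000010
1833 = 0011100101001
→ ^ → 1101111101011 = 7147
→ >> 3 → 0001101111101 = 893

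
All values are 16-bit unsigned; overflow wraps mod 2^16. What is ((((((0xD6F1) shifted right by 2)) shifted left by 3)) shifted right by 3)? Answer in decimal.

0xD6F1 = 1101011011110001
→ shifted right by 2 → 0011010110111100 = 13756
→ shifted left by 3 (mod 2^16) → 1010110111100000 = 44512
→ shifted right by 3 → 0001010110111100 = 5564

5564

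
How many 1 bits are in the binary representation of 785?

4

785 = 1100010001
Count the 1s: 1 + 1 + 1 + 1 = 4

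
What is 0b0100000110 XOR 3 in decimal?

a = 100000110
3 = 000000011
XOR → 100000101 = 261

261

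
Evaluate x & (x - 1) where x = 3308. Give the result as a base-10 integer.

x = 110011101100 = 3308
x - 1 = 110011101011
AND   = 110011101000 = 3304
(x & (x - 1) clears the lowest set bit of x.)

3304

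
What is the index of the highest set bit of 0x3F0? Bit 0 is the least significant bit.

0x3F0 = 1111110000
The topmost 1 is at position 9 (since 2^9 = 512 ≤ 1008 < 1024).

9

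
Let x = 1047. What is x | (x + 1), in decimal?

x = 10000010111 = 1047
x + 1 = 10000011000
OR    = 10000011111 = 1055
(x | (x + 1) sets the lowest cleared bit.)

1055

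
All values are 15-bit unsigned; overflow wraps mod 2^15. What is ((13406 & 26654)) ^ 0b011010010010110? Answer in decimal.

13406 = 011010001011110
26654 = 110100000011110
→ & → 010000000011110 = 8222
0b011010010010110 = 011010010010110
→ ^ → 001010010001000 = 5256

5256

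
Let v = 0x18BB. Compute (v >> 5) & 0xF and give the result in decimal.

v = 1100010111011
Shift right by 5: 11000101
Mask low 4 bits: 0101 = 5

5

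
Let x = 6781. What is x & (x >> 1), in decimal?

2108

x = 1101001111101 = 6781
x>>1 = 0110100111110
AND  = 0100000111100 = 2108
(x & (x >> 1) has a 1 wherever x has two consecutive 1 bits.)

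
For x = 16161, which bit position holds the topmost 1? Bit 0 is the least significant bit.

16161 = 11111100100001
The topmost 1 is at position 13 (since 2^13 = 8192 ≤ 16161 < 16384).

13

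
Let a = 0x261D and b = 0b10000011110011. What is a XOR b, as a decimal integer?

0x261D = 10011000011101
b = 10000011110011
XOR → 00011011101110 = 1774

1774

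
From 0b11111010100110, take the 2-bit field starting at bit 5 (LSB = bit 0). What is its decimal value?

v = 11111010100110
Shift right by 5: 111110101
Mask low 2 bits: 01 = 1

1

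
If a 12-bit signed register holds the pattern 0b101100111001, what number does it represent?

pattern = 101100111001 (MSB is 1 ⇒ negative)
Invert: 010011000110, add 1 → 010011000111 = 1223, so the value is -1223.
(Equivalently: 2873 - 2^12 = 2873 - 4096 = -1223.)

-1223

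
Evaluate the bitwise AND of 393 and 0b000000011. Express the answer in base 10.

1

393 = 110001001
b = 000000011
AND → 000000001 = 1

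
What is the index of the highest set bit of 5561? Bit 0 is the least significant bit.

12

5561 = 1010110111001
The topmost 1 is at position 12 (since 2^12 = 4096 ≤ 5561 < 8192).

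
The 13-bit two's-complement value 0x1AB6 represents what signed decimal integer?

-1354

pattern = 1101010110110 (MSB is 1 ⇒ negative)
Invert: 0010101001001, add 1 → 0010101001010 = 1354, so the value is -1354.
(Equivalently: 6838 - 2^13 = 6838 - 8192 = -1354.)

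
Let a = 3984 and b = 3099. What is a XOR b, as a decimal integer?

3984 = 111110010000
3099 = 110000011011
XOR → 001110001011 = 907

907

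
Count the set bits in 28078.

28078 = 110110110101110
Count the 1s: 1 + 1 + 1 + 1 + 1 + 1 + 1 + 1 + 1 + 1 = 10

10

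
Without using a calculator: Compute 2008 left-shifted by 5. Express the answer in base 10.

64256

2008 = 0000011111011000
shift left by 5 → 1111101100000000 = 64256
(equivalently, 2008 × 2^5 = 2008 × 32)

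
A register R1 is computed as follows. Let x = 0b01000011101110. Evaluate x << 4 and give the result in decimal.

69344

x = 00001000011101110
shift left by 4 → 10000111011100000 = 69344
(equivalently, 4334 × 2^4 = 4334 × 16)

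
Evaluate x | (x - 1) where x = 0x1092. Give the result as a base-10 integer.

4243

x = 1000010010010 = 4242
x - 1 = 1000010010001
OR    = 1000010010011 = 4243
(x | (x - 1) sets all bits below the lowest set bit.)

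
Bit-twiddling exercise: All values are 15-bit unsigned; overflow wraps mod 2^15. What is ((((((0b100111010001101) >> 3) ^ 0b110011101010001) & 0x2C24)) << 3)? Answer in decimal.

0b100111010001101 = 100111010001101
→ >> 3 → 000100111010001 = 2513
0b110011101010001 = 110011101010001
→ ^ → 110111010000000 = 28288
0x2C24 = 010110000100100
→ & → 010110000000000 = 11264
→ << 3 (mod 2^15) → 110000000000000 = 24576

24576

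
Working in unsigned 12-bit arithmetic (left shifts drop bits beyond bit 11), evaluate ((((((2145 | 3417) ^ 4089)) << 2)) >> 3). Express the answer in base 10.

320

2145 = 100001100001
3417 = 110101011001
→ | → 110101111001 = 3449
4089 = 111111111001
→ ^ → 001010000000 = 640
→ << 2 (mod 2^12) → 101000000000 = 2560
→ >> 3 → 000101000000 = 320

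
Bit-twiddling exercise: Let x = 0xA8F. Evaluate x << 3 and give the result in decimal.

0xA8F = 000101010001111
shift left by 3 → 101010001111000 = 21624
(equivalently, 2703 × 2^3 = 2703 × 8)

21624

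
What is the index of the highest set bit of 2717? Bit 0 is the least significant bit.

11

2717 = 101010011101
The topmost 1 is at position 11 (since 2^11 = 2048 ≤ 2717 < 4096).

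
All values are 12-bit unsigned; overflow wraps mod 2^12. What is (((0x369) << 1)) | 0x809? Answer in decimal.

3803

0x369 = 001101101001
→ << 1 (mod 2^12) → 011011010010 = 1746
0x809 = 100000001001
→ | → 111011011011 = 3803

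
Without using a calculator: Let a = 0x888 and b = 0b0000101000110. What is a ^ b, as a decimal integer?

2510

0x888 = 100010001000
b = 000101000110
XOR → 100111001110 = 2510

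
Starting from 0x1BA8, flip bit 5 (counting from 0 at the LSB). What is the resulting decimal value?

x = 1101110101000
bit 5 is currently 1; toggle it via x ^ (1 << 5) = x ^ 32
→ 1101110001000 = 7048

7048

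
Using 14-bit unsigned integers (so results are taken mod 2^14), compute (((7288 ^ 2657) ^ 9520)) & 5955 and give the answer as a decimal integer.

4865

7288 = 01110001111000
2657 = 00101001100001
→ ^ → 01011000011001 = 5657
9520 = 10010100110000
→ ^ → 11001100101001 = 13097
5955 = 01011101000011
→ & → 01001100000001 = 4865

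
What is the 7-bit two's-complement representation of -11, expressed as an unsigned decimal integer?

117

11 in 7 bits: 0001011
Invert: 1110100
Add 1:  1110101 = 117
(Check: 2^7 - 11 = 128 - 11 = 117.)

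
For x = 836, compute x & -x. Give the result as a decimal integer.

x = 1101000100 = 836
-x (two's complement) = …0010111100
AND   = 0000000100 = 4
(x & -x isolates the lowest set bit of x.)

4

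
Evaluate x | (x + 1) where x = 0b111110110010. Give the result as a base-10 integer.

4019

x = 111110110010 = 4018
x + 1 = 111110110011
OR    = 111110110011 = 4019
(x | (x + 1) sets the lowest cleared bit.)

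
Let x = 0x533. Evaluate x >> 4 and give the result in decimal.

0x533 = 10100110011
shift right by 4 → 00001010011 = 83
(equivalently, floor(1331 / 16))

83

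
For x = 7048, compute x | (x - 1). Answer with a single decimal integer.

x = 1101110001000 = 7048
x - 1 = 1101110000111
OR    = 1101110001111 = 7055
(x | (x - 1) sets all bits below the lowest set bit.)

7055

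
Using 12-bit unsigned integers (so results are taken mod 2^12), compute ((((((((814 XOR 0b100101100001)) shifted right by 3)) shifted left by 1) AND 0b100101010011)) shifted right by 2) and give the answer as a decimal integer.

4

814 = 001100101110
0b100101100001 = 100101100001
→ XOR → 101001001111 = 2639
→ shifted right by 3 → 000101001001 = 329
→ shifted left by 1 (mod 2^12) → 001010010010 = 658
0b100101010011 = 100101010011
→ AND → 000000010010 = 18
→ shifted right by 2 → 000000000100 = 4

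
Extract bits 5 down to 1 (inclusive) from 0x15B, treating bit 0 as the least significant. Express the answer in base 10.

v = 000101011011
Shift right by 1: 00010101101
Mask low 5 bits: 01101 = 13

13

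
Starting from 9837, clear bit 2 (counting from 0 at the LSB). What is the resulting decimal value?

x = 10011001101101
bit 2 is currently 1; clear it via x & ~(1 << 2) = x & ~4
→ 10011001101001 = 9833

9833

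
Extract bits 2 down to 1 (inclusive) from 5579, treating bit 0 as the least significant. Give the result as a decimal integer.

1

v = 01010111001011
Shift right by 1: 0101011100101
Mask low 2 bits: 01 = 1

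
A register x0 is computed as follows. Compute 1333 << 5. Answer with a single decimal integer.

42656

1333 = 0000010100110101
shift left by 5 → 1010011010100000 = 42656
(equivalently, 1333 × 2^5 = 1333 × 32)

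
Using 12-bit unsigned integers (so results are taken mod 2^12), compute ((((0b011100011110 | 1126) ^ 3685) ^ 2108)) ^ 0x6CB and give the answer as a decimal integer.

0b011100011110 = 011100011110
1126 = 010001100110
→ | → 011101111110 = 1918
3685 = 111001100101
→ ^ → 100100011011 = 2331
2108 = 100000111100
→ ^ → 000100100111 = 295
0x6CB = 011011001011
→ ^ → 011111101100 = 2028

2028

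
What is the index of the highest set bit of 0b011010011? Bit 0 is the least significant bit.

7

0b011010011 = 11010011
The topmost 1 is at position 7 (since 2^7 = 128 ≤ 211 < 256).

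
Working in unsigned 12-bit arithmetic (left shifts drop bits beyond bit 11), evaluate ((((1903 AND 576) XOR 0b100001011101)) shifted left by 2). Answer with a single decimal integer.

2164

1903 = 011101101111
576 = 001001000000
→ AND → 001001000000 = 576
0b100001011101 = 100001011101
→ XOR → 101000011101 = 2589
→ shifted left by 2 (mod 2^12) → 100001110100 = 2164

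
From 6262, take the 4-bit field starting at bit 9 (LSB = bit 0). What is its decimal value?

v = 01100001110110
Shift right by 9: 01100
Mask low 4 bits: 1100 = 12

12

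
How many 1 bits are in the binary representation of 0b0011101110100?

7

n = 11101110100
Count the 1s: 1 + 1 + 1 + 1 + 1 + 1 + 1 = 7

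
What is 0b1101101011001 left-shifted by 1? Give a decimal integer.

x = 01101101011001
shift left by 1 → 11011010110010 = 14002
(equivalently, 7001 × 2^1 = 7001 × 2)

14002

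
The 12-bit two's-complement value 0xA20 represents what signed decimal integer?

-1504

pattern = 101000100000 (MSB is 1 ⇒ negative)
Invert: 010111011111, add 1 → 010111100000 = 1504, so the value is -1504.
(Equivalently: 2592 - 2^12 = 2592 - 4096 = -1504.)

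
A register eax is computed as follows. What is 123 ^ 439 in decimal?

123 = 001111011
439 = 110110111
XOR → 111001100 = 460

460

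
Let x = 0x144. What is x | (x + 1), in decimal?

325

x = 101000100 = 324
x + 1 = 101000101
OR    = 101000101 = 325
(x | (x + 1) sets the lowest cleared bit.)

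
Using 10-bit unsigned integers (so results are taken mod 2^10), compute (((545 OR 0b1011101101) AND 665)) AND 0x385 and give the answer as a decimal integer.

545 = 1000100001
0b1011101101 = 1011101101
→ OR → 1011101101 = 749
665 = 1010011001
→ AND → 1010001001 = 649
0x385 = 1110000101
→ AND → 1010000001 = 641

641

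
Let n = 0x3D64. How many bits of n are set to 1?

8

0x3D64 = 11110101100100
Count the 1s: 1 + 1 + 1 + 1 + 1 + 1 + 1 + 1 = 8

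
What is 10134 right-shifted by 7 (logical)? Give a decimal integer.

79

10134 = 10011110010110
shift right by 7 → 00000001001111 = 79
(equivalently, floor(10134 / 128))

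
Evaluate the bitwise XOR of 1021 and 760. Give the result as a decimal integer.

1021 = 1111111101
760 = 1011111000
XOR → 0100000101 = 261

261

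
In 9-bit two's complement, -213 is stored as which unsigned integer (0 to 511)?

213 in 9 bits: 011010101
Invert: 100101010
Add 1:  100101011 = 299
(Check: 2^9 - 213 = 512 - 213 = 299.)

299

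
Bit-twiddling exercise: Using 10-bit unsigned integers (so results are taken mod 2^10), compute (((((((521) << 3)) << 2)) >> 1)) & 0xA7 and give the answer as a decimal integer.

128

521 = 1000001001
→ << 3 (mod 2^10) → 0001001000 = 72
→ << 2 (mod 2^10) → 0100100000 = 288
→ >> 1 → 0010010000 = 144
0xA7 = 0010100111
→ & → 0010000000 = 128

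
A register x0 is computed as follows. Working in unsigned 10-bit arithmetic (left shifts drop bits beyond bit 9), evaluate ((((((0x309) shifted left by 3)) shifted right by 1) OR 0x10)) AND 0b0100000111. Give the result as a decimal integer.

4

0x309 = 1100001001
→ shifted left by 3 (mod 2^10) → 0001001000 = 72
→ shifted right by 1 → 0000100100 = 36
0x10 = 0000010000
→ OR → 0000110100 = 52
0b0100000111 = 0100000111
→ AND → 0000000100 = 4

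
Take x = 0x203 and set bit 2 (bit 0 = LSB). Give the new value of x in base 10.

x = 1000000011
bit 2 is currently 0; set it via x | (1 << 2) = x | 4
→ 1000000111 = 519

519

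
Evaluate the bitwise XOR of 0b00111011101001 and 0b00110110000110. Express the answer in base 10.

a = 111011101001
b = 110110000110
XOR → 001101101111 = 879

879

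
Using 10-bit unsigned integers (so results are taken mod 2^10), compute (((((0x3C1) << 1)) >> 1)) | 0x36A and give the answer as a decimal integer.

1003

0x3C1 = 1111000001
→ << 1 (mod 2^10) → 1110000010 = 898
→ >> 1 → 0111000001 = 449
0x36A = 1101101010
→ | → 1111101011 = 1003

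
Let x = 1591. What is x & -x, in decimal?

1

x = 11000110111 = 1591
-x (two's complement) = …00111001001
AND   = 00000000001 = 1
(x & -x isolates the lowest set bit of x.)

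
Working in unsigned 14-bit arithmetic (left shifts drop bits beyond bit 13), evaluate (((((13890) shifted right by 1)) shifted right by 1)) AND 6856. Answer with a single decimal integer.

13890 = 11011001000010
→ shifted right by 1 → 01101100100001 = 6945
→ shifted right by 1 → 00110110010000 = 3472
6856 = 01101011001000
→ AND → 00100010000000 = 2176

2176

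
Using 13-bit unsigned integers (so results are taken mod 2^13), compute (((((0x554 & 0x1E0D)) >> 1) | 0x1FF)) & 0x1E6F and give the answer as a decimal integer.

0x554 = 0010101010100
0x1E0D = 1111000001101
→ & → 0010000000100 = 1028
→ >> 1 → 0001000000010 = 514
0x1FF = 0000111111111
→ | → 0001111111111 = 1023
0x1E6F = 1111001101111
→ & → 0001001101111 = 623

623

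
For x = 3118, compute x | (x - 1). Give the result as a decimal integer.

3119

x = 110000101110 = 3118
x - 1 = 110000101101
OR    = 110000101111 = 3119
(x | (x - 1) sets all bits below the lowest set bit.)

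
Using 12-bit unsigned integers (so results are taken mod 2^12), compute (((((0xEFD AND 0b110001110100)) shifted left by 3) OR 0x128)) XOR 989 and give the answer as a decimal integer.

117

0xEFD = 111011111101
0b110001110100 = 110001110100
→ AND → 110001110100 = 3188
→ shifted left by 3 (mod 2^12) → 001110100000 = 928
0x128 = 000100101000
→ OR → 001110101000 = 936
989 = 001111011101
→ XOR → 000001110101 = 117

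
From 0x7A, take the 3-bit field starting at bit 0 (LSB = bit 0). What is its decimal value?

v = 00001111010
Shift right by 0: 00001111010
Mask low 3 bits: 010 = 2

2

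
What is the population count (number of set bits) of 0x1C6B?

8

0x1C6B = 1110001101011
Count the 1s: 1 + 1 + 1 + 1 + 1 + 1 + 1 + 1 = 8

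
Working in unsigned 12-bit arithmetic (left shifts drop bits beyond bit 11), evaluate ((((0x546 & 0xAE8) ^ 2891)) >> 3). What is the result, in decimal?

353

0x546 = 010101000110
0xAE8 = 101011101000
→ & → 000001000000 = 64
2891 = 101101001011
→ ^ → 101100001011 = 2827
→ >> 3 → 000101100001 = 353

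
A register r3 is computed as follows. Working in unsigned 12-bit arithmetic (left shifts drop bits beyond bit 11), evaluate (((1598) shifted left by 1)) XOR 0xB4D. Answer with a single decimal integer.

1598 = 011000111110
→ shifted left by 1 (mod 2^12) → 110001111100 = 3196
0xB4D = 101101001101
→ XOR → 011100110001 = 1841

1841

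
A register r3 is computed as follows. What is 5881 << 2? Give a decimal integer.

23524

5881 = 001011011111001
shift left by 2 → 101101111100100 = 23524
(equivalently, 5881 × 2^2 = 5881 × 4)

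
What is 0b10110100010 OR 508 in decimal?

1534

a = 10110100010
508 = 00111111100
 OR → 10111111110 = 1534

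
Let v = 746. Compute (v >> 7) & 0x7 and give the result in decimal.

5

v = 1011101010
Shift right by 7: 101
Mask low 3 bits: 101 = 5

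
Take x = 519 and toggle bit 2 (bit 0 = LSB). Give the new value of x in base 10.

515

x = 1000000111
bit 2 is currently 1; toggle it via x ^ (1 << 2) = x ^ 4
→ 1000000011 = 515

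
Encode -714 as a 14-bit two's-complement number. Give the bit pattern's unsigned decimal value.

15670

714 in 14 bits: 00001011001010
Invert: 11110100110101
Add 1:  11110100110110 = 15670
(Check: 2^14 - 714 = 16384 - 714 = 15670.)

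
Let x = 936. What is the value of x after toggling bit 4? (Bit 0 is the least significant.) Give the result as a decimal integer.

952

x = 001110101000
bit 4 is currently 0; toggle it via x ^ (1 << 4) = x ^ 16
→ 001110111000 = 952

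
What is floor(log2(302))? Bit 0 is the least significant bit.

8

302 = 100101110
The topmost 1 is at position 8 (since 2^8 = 256 ≤ 302 < 512).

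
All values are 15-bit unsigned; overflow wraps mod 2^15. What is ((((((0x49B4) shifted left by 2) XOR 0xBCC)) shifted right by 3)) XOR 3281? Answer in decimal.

0x49B4 = 100100110110100
→ shifted left by 2 (mod 2^15) → 010011011010000 = 9936
0xBCC = 000101111001100
→ XOR → 010110100011100 = 11548
→ shifted right by 3 → 000010110100011 = 1443
3281 = 000110011010001
→ XOR → 000100101110010 = 2418

2418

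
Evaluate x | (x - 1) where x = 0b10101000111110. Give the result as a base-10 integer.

x = 10101000111110 = 10814
x - 1 = 10101000111101
OR    = 10101000111111 = 10815
(x | (x - 1) sets all bits below the lowest set bit.)

10815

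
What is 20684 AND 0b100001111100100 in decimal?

16580

20684 = 101000011001100
b = 100001111100100
AND → 100000011000100 = 16580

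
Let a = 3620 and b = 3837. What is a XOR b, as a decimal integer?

3620 = 111000100100
3837 = 111011111101
XOR → 000011011001 = 217

217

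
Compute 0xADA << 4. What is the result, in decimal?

44448

0xADA = 0000101011011010
shift left by 4 → 1010110110100000 = 44448
(equivalently, 2778 × 2^4 = 2778 × 16)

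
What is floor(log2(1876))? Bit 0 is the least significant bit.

1876 = 11101010100
The topmost 1 is at position 10 (since 2^10 = 1024 ≤ 1876 < 2048).

10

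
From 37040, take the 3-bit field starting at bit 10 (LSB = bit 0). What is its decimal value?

4

v = 1001000010110000
Shift right by 10: 100100
Mask low 3 bits: 100 = 4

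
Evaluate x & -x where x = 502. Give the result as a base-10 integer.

2

x = 111110110 = 502
-x (two's complement) = …000001010
AND   = 000000010 = 2
(x & -x isolates the lowest set bit of x.)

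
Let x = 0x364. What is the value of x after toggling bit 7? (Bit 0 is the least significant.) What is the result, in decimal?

996

x = 1101100100
bit 7 is currently 0; toggle it via x ^ (1 << 7) = x ^ 128
→ 1111100100 = 996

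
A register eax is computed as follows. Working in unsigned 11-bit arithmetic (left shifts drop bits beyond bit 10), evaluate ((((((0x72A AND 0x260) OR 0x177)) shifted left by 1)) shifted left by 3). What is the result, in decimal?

1904

0x72A = 11100101010
0x260 = 01001100000
→ AND → 01000100000 = 544
0x177 = 00101110111
→ OR → 01101110111 = 887
→ shifted left by 1 (mod 2^11) → 11011101110 = 1774
→ shifted left by 3 (mod 2^11) → 11101110000 = 1904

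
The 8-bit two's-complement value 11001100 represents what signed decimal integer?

-52

pattern = 11001100 (MSB is 1 ⇒ negative)
Invert: 00110011, add 1 → 00110100 = 52, so the value is -52.
(Equivalently: 204 - 2^8 = 204 - 256 = -52.)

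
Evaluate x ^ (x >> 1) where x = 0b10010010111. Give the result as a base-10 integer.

1756

x = 10010010111 = 1175
x>>1 = 01001001011
XOR  = 11011011100 = 1756
(x ^ (x >> 1) gives the standard binary-reflected Gray code of x.)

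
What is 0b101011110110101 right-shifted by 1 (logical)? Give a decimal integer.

11226

x = 101011110110101
shift right by 1 → 010101111011010 = 11226
(equivalently, floor(22453 / 2))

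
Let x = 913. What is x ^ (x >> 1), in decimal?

601

x = 1110010001 = 913
x>>1 = 0111001000
XOR  = 1001011001 = 601
(x ^ (x >> 1) gives the standard binary-reflected Gray code of x.)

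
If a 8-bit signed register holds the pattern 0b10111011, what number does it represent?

-69

pattern = 10111011 (MSB is 1 ⇒ negative)
Invert: 01000100, add 1 → 01000101 = 69, so the value is -69.
(Equivalently: 187 - 2^8 = 187 - 256 = -69.)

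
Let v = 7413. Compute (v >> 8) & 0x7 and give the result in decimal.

4

v = 1110011110101
Shift right by 8: 11100
Mask low 3 bits: 100 = 4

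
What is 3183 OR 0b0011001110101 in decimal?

3183 = 110001101111
b = 011001110101
 OR → 111001111111 = 3711

3711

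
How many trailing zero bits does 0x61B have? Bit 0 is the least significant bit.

0x61B = 11000011011
Trailing zeros: 0, so the lowest set bit is bit 0 (value 1).

0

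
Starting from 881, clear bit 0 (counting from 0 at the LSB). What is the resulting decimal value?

x = 1101110001
bit 0 is currently 1; clear it via x & ~(1 << 0) = x & ~1
→ 1101110000 = 880

880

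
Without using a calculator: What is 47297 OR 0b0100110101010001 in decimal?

64977

47297 = 1011100011000001
b = 0100110101010001
 OR → 1111110111010001 = 64977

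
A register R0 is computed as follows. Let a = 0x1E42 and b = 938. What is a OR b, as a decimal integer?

8170

0x1E42 = 1111001000010
938 = 0001110101010
 OR → 1111111101010 = 8170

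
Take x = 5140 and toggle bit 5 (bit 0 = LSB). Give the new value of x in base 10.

x = 01010000010100
bit 5 is currently 0; toggle it via x ^ (1 << 5) = x ^ 32
→ 01010000110100 = 5172

5172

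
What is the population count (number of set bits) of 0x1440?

3

0x1440 = 1010001000000
Count the 1s: 1 + 1 + 1 = 3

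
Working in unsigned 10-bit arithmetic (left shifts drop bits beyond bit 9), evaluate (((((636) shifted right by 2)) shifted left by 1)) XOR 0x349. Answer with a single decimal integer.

636 = 1001111100
→ shifted right by 2 → 0010011111 = 159
→ shifted left by 1 (mod 2^10) → 0100111110 = 318
0x349 = 1101001001
→ XOR → 1001110111 = 631

631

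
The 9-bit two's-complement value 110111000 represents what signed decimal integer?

pattern = 110111000 (MSB is 1 ⇒ negative)
Invert: 001000111, add 1 → 001001000 = 72, so the value is -72.
(Equivalently: 440 - 2^9 = 440 - 512 = -72.)

-72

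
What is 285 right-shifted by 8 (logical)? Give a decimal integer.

1

285 = 100011101
shift right by 8 → 000000001 = 1
(equivalently, floor(285 / 256))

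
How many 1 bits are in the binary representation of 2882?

2882 = 101101000010
Count the 1s: 1 + 1 + 1 + 1 + 1 = 5

5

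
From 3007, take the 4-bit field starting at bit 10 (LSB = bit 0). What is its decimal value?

v = 00101110111111
Shift right by 10: 0010
Mask low 4 bits: 0010 = 2

2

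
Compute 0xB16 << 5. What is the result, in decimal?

0xB16 = 00000101100010110
shift left by 5 → 10110001011000000 = 90816
(equivalently, 2838 × 2^5 = 2838 × 32)

90816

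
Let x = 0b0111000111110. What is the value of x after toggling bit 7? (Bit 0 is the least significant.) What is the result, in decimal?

x = 0111000111110
bit 7 is currently 0; toggle it via x ^ (1 << 7) = x ^ 128
→ 0111010111110 = 3774

3774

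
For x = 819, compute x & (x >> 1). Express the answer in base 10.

x = 1100110011 = 819
x>>1 = 0110011001
AND  = 0100010001 = 273
(x & (x >> 1) has a 1 wherever x has two consecutive 1 bits.)

273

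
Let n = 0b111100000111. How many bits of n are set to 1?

7

n = 111100000111
Count the 1s: 1 + 1 + 1 + 1 + 1 + 1 + 1 = 7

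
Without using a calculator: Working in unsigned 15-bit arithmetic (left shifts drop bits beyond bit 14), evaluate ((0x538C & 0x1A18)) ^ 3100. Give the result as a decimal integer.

7700

0x538C = 101001110001100
0x1A18 = 001101000011000
→ & → 001001000001000 = 4616
3100 = 000110000011100
→ ^ → 001111000010100 = 7700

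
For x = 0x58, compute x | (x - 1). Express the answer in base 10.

x = 1011000 = 88
x - 1 = 1010111
OR    = 1011111 = 95
(x | (x - 1) sets all bits below the lowest set bit.)

95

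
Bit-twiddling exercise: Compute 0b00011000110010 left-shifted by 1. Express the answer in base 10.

3172

x = 011000110010
shift left by 1 → 110001100100 = 3172
(equivalently, 1586 × 2^1 = 1586 × 2)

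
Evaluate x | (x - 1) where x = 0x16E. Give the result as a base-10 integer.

367

x = 101101110 = 366
x - 1 = 101101101
OR    = 101101111 = 367
(x | (x - 1) sets all bits below the lowest set bit.)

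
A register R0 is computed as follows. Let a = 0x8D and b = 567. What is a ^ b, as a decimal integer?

698

0x8D = 0010001101
567 = 1000110111
XOR → 1010111010 = 698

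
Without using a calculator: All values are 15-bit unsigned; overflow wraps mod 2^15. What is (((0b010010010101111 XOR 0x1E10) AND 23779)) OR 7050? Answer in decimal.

7083

0b010010010101111 = 010010010101111
0x1E10 = 001111000010000
→ XOR → 011101010111111 = 15039
23779 = 101110011100011
→ AND → 001100010100011 = 6307
7050 = 001101110001010
→ OR → 001101110101011 = 7083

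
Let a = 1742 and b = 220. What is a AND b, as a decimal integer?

204

1742 = 11011001110
220 = 00011011100
AND → 00011001100 = 204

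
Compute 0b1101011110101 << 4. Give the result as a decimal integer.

x = 00001101011110101
shift left by 4 → 11010111101010000 = 110416
(equivalently, 6901 × 2^4 = 6901 × 16)

110416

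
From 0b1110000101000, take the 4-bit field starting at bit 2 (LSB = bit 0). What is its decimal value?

v = 1110000101000
Shift right by 2: 11100001010
Mask low 4 bits: 1010 = 10

10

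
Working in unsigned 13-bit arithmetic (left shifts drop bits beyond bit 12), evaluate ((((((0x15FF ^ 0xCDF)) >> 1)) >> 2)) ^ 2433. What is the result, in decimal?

2725

0x15FF = 1010111111111
0xCDF = 0110011011111
→ ^ → 1100100100000 = 6432
→ >> 1 → 0110010010000 = 3216
→ >> 2 → 0001100100100 = 804
2433 = 0100110000001
→ ^ → 0101010100101 = 2725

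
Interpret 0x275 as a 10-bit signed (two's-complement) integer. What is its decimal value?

-395

pattern = 1001110101 (MSB is 1 ⇒ negative)
Invert: 0110001010, add 1 → 0110001011 = 395, so the value is -395.
(Equivalently: 629 - 2^10 = 629 - 1024 = -395.)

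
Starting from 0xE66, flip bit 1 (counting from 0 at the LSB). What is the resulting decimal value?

x = 111001100110
bit 1 is currently 1; toggle it via x ^ (1 << 1) = x ^ 2
→ 111001100100 = 3684

3684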